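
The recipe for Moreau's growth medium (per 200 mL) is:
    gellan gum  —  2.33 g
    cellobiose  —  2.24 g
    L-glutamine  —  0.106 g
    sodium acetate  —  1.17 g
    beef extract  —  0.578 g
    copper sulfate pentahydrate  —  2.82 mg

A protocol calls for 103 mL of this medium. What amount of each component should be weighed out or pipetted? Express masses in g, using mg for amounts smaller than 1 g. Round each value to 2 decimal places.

gellan gum 1.20 g; cellobiose 1.15 g; L-glutamine 54.59 mg; sodium acetate 602.55 mg; beef extract 297.67 mg; copper sulfate pentahydrate 1.45 mg

Scale factor = 103 mL / 200 mL = 0.515.
gellan gum: 2.33 g × (103 mL / 200 mL) = 1.20 g
cellobiose: 2.24 g × (103 mL / 200 mL) = 1.15 g
L-glutamine: 0.106 g × (103 mL / 200 mL) = 0.05459 g = 54.59 mg
sodium acetate: 1.17 g × (103 mL / 200 mL) = 0.60255 g = 602.55 mg
beef extract: 0.578 g × (103 mL / 200 mL) = 0.29767 g = 297.67 mg
copper sulfate pentahydrate: 2.82 mg × (103 mL / 200 mL) = 1.45 mg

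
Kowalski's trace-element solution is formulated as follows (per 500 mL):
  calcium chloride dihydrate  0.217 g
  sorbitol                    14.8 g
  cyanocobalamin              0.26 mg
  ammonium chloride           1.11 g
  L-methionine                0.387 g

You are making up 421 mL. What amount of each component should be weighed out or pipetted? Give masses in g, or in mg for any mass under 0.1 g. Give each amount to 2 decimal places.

Ratio of target to recipe volume: 421 / 500 = 0.842.
calcium chloride dihydrate: 0.217 g × (421 mL / 500 mL) = 0.18 g
sorbitol: 14.8 g × (421 mL / 500 mL) = 12.46 g
cyanocobalamin: 0.26 mg × (421 mL / 500 mL) = 0.22 mg
ammonium chloride: 1.11 g × (421 mL / 500 mL) = 0.93 g
L-methionine: 0.387 g × (421 mL / 500 mL) = 0.33 g

calcium chloride dihydrate 0.18 g; sorbitol 12.46 g; cyanocobalamin 0.22 mg; ammonium chloride 0.93 g; L-methionine 0.33 g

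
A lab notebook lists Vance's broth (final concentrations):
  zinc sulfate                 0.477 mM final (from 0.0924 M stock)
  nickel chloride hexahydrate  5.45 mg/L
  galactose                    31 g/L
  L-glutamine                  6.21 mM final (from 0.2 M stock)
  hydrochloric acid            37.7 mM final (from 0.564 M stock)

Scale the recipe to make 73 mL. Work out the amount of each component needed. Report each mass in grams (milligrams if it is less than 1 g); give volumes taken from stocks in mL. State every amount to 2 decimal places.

Target volume = 73 mL = 0.073 L.
zinc sulfate: V = C2·V2/C1 = 0.477 mM × 73 mL ÷ 92.4 mM = 0.38 mL
nickel chloride hexahydrate: 5.45 mg/L × 0.073 L = 0.40 mg
galactose: 31 g/L × 0.073 L = 2.26 g
L-glutamine: dilute stock: 6.21 mM × 73 mL ÷ 200 mM = 2.27 mL
hydrochloric acid: dilute stock: 37.7 mM × 73 mL ÷ 564 mM = 4.88 mL

zinc sulfate 0.38 mL; nickel chloride hexahydrate 0.40 mg; galactose 2.26 g; L-glutamine 2.27 mL; hydrochloric acid 4.88 mL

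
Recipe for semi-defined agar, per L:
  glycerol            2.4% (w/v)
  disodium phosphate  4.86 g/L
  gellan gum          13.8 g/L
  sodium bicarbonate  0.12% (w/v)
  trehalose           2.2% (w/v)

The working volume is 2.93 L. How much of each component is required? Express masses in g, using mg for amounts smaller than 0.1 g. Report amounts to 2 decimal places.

Scale factor relative to 1 L: 2.93.
glycerol: 2.4 g per 100 mL × 2930 mL ÷ 100 = 70.32 g
disodium phosphate: 4.86 g/L × 2.93 L = 14.24 g
gellan gum: 13.8 g/L × 2.93 L = 40.43 g
sodium bicarbonate: 0.12 g per 100 mL × 2930 mL ÷ 100 = 3.52 g
trehalose: 2.2% w/v = 22 g/L → 22 × 2.93 L = 64.46 g

glycerol 70.32 g; disodium phosphate 14.24 g; gellan gum 40.43 g; sodium bicarbonate 3.52 g; trehalose 64.46 g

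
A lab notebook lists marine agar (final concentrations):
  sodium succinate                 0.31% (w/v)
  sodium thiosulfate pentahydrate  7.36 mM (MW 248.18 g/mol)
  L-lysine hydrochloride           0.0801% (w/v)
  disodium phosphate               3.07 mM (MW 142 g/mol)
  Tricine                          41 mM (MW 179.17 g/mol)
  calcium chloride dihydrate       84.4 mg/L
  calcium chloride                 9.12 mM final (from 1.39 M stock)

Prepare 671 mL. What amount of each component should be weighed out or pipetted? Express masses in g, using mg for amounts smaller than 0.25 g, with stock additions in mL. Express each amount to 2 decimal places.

Target volume = 671 mL = 0.671 L.
sodium succinate: 0.31 g per 100 mL × 671 mL ÷ 100 = 2.08 g
sodium thiosulfate pentahydrate: 7.36 mmol/L × 248.18 g/mol × 0.671 L ÷ 1000 = 1.23 g
L-lysine hydrochloride: 0.0801% w/v = 0.801 g/L → 0.801 × 0.671 L = 0.54 g
disodium phosphate: 3.07 mmol/L × 142 g/mol × 0.671 L ÷ 1000 = 0.29 g
Tricine: 41 mmol/L × 179.17 g/mol × 0.671 L ÷ 1000 = 4.93 g
calcium chloride dihydrate: 84.4 mg/L × 0.671 L = 56.63 mg
calcium chloride: V = C2·V2/C1 = 9.12 mM × 671 mL ÷ 1390 mM = 4.40 mL

sodium succinate 2.08 g; sodium thiosulfate pentahydrate 1.23 g; L-lysine hydrochloride 0.54 g; disodium phosphate 0.29 g; Tricine 4.93 g; calcium chloride dihydrate 56.63 mg; calcium chloride 4.40 mL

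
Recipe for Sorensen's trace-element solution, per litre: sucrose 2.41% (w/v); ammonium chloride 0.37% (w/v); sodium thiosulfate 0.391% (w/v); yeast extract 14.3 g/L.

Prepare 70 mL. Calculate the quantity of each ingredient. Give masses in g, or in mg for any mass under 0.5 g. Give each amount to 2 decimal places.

Target volume = 70 mL = 0.07 L.
sucrose: 2.41 g per 100 mL × 70 mL ÷ 100 = 1.69 g
ammonium chloride: 0.37% w/v = 3.7 g/L → 3.7 × 0.07 L = 0.259 g = 259.00 mg
sodium thiosulfate: 0.391% w/v = 3.91 g/L → 3.91 × 0.07 L = 0.2737 g = 273.70 mg
yeast extract: 14.3 g/L × 0.07 L = 1.00 g

sucrose 1.69 g; ammonium chloride 259.00 mg; sodium thiosulfate 273.70 mg; yeast extract 1.00 g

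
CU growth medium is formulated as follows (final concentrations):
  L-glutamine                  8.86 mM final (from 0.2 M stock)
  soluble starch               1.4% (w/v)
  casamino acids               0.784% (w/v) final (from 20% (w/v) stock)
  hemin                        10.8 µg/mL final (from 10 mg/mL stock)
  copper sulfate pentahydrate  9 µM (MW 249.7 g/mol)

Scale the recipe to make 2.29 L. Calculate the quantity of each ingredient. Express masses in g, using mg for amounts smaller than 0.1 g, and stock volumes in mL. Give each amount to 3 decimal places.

Scale factor relative to 1 L: 2.29.
L-glutamine: V = C2·V2/C1 = 8.86 mM × 2290 mL ÷ 200 mM = 101.447 mL
soluble starch: 1.4% w/v = 14 g/L → 14 × 2.29 L = 32.060 g
casamino acids: dilute stock: 0.784% ÷ 20% × 2290 mL = 89.768 mL
hemin: dilute stock: 10.8 µg/mL × 2290 mL ÷ 10000 µg/mL = 2.473 mL
copper sulfate pentahydrate: 9 µmol/L × 249.7 g/mol × 2.29 L ÷ 1000 = 5.146 mg

L-glutamine 101.447 mL; soluble starch 32.060 g; casamino acids 89.768 mL; hemin 2.473 mL; copper sulfate pentahydrate 5.146 mg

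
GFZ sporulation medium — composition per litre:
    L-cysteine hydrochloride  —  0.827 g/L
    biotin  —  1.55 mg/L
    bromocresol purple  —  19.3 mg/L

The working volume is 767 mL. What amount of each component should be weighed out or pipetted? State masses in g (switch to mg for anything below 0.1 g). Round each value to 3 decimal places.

Working volume: 767 mL = 0.767 L.
L-cysteine hydrochloride: 0.827 g/L × 0.767 L = 0.634 g
biotin: 1.55 mg/L × 0.767 L = 1.189 mg
bromocresol purple: 19.3 mg/L × 0.767 L = 14.803 mg

L-cysteine hydrochloride 0.634 g; biotin 1.189 mg; bromocresol purple 14.803 mg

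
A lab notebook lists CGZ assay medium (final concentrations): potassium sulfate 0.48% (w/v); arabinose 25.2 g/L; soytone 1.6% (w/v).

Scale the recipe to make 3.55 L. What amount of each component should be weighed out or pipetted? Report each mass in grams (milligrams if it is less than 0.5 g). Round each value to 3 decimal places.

Working volume: 3.55 L.
potassium sulfate: 0.48% w/v = 4.8 g/L → 4.8 × 3.55 L = 17.040 g
arabinose: 25.2 g/L × 3.55 L = 89.460 g
soytone: 1.6% w/v = 16 g/L → 16 × 3.55 L = 56.800 g

potassium sulfate 17.040 g; arabinose 89.460 g; soytone 56.800 g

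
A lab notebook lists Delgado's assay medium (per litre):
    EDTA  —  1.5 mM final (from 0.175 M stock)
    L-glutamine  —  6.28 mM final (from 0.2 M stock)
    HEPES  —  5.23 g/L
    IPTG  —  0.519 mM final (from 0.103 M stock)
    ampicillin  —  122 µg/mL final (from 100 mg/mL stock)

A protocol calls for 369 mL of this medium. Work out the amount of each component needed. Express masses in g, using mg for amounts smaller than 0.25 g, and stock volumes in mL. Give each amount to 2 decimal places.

Scale factor relative to 1 L: 0.369.
EDTA: V = C2·V2/C1 = 1.5 mM × 369 mL ÷ 175 mM = 3.16 mL
L-glutamine: dilute stock: 6.28 mM × 369 mL ÷ 200 mM = 11.59 mL
HEPES: 5.23 g/L × 0.369 L = 1.93 g
IPTG: dilute stock: 0.519 mM × 369 mL ÷ 103 mM = 1.86 mL
ampicillin: C1V1 = C2V2 → 122 µg/mL × 369 mL ÷ 100000 µg/mL = 0.45 mL

EDTA 3.16 mL; L-glutamine 11.59 mL; HEPES 1.93 g; IPTG 1.86 mL; ampicillin 0.45 mL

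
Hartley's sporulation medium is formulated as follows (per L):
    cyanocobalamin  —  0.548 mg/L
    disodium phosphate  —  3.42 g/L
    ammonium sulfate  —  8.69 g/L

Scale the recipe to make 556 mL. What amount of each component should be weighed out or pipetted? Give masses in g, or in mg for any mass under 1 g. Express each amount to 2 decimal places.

cyanocobalamin 0.30 mg; disodium phosphate 1.90 g; ammonium sulfate 4.83 g

Target volume = 556 mL = 0.556 L.
cyanocobalamin: 0.548 mg/L × 0.556 L = 0.30 mg
disodium phosphate: 3.42 g/L × 0.556 L = 1.90 g
ammonium sulfate: 8.69 g/L × 0.556 L = 4.83 g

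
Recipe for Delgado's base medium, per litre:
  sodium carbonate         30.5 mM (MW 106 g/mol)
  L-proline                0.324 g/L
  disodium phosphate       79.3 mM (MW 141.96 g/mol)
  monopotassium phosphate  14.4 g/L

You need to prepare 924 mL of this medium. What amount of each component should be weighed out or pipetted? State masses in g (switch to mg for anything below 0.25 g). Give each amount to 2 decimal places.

sodium carbonate 2.99 g; L-proline 0.30 g; disodium phosphate 10.40 g; monopotassium phosphate 13.31 g

Working volume: 924 mL = 0.924 L.
sodium carbonate: 30.5 mmol/L × 106 g/mol × 0.924 L ÷ 1000 = 2.99 g
L-proline: 0.324 g/L × 0.924 L = 0.30 g
disodium phosphate: 79.3 mmol/L × 141.96 g/mol × 0.924 L ÷ 1000 = 10.40 g
monopotassium phosphate: 14.4 g/L × 0.924 L = 13.31 g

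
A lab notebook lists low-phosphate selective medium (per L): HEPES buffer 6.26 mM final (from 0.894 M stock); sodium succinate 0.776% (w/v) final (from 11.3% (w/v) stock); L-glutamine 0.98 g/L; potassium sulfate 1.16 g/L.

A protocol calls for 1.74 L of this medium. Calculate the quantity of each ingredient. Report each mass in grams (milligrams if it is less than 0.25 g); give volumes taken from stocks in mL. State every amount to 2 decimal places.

Scale factor relative to 1 L: 1.74.
HEPES buffer: V = C2·V2/C1 = 6.26 mM × 1740 mL ÷ 894 mM = 12.18 mL
sodium succinate: V = C2·V2/C1 = 0.776% ÷ 11.3% × 1740 mL = 119.49 mL
L-glutamine: 0.98 g/L × 1.74 L = 1.71 g
potassium sulfate: 1.16 g/L × 1.74 L = 2.02 g

HEPES buffer 12.18 mL; sodium succinate 119.49 mL; L-glutamine 1.71 g; potassium sulfate 2.02 g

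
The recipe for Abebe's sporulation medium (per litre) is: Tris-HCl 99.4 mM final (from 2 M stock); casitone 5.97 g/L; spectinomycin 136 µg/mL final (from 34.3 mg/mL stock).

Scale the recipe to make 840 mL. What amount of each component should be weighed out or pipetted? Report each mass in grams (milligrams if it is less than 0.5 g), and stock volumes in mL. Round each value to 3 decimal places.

Tris-HCl 41.748 mL; casitone 5.015 g; spectinomycin 3.331 mL

Target volume = 840 mL = 0.84 L.
Tris-HCl: V = C2·V2/C1 = 99.4 mM × 840 mL ÷ 2000 mM = 41.748 mL
casitone: 5.97 g/L × 0.84 L = 5.015 g
spectinomycin: V = C2·V2/C1 = 136 µg/mL × 840 mL ÷ 34300 µg/mL = 3.331 mL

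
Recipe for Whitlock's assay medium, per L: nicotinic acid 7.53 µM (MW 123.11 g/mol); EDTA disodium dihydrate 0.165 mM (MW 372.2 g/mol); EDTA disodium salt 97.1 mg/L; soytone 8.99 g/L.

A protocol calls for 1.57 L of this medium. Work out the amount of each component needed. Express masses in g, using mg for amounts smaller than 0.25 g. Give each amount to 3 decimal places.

nicotinic acid 1.455 mg; EDTA disodium dihydrate 96.418 mg; EDTA disodium salt 152.447 mg; soytone 14.114 g

Working volume: 1.57 L.
nicotinic acid: 7.53 µmol/L × 123.11 g/mol × 1.57 L ÷ 1000 = 1.455 mg
EDTA disodium dihydrate: 0.165 mmol/L × 372.2 mg/mmol × 1.57 L = 96.418 mg
EDTA disodium salt: 97.1 mg/L × 1.57 L = 152.447 mg
soytone: 8.99 g/L × 1.57 L = 14.114 g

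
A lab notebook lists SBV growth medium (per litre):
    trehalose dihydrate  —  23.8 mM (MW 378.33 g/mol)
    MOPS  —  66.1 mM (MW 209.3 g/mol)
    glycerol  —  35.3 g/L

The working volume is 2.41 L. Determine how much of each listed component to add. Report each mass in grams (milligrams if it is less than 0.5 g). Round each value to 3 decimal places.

trehalose dihydrate 21.700 g; MOPS 33.342 g; glycerol 85.073 g

Working volume: 2.41 L.
trehalose dihydrate: 23.8 mmol/L × 378.33 g/mol × 2.41 L ÷ 1000 = 21.700 g
MOPS: 66.1 mmol/L × 209.3 g/mol × 2.41 L ÷ 1000 = 33.342 g
glycerol: 35.3 g/L × 2.41 L = 85.073 g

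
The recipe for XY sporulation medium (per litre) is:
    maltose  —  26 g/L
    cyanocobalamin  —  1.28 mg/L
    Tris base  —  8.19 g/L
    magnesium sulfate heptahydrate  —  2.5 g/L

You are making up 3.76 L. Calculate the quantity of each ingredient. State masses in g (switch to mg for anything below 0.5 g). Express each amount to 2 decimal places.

Scale factor relative to 1 L: 3.76.
maltose: 26 g/L × 3.76 L = 97.76 g
cyanocobalamin: 1.28 mg/L × 3.76 L = 4.81 mg
Tris base: 8.19 g/L × 3.76 L = 30.79 g
magnesium sulfate heptahydrate: 2.5 g/L × 3.76 L = 9.40 g

maltose 97.76 g; cyanocobalamin 4.81 mg; Tris base 30.79 g; magnesium sulfate heptahydrate 9.40 g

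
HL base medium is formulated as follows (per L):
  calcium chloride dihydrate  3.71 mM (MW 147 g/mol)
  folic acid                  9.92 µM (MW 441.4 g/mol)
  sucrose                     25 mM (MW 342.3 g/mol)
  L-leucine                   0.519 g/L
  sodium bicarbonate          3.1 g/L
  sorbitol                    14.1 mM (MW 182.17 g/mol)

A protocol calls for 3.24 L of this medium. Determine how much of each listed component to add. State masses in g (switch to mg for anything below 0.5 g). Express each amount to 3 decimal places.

Scale factor relative to 1 L: 3.24.
calcium chloride dihydrate: 3.71 mmol/L × 147 g/mol × 3.24 L ÷ 1000 = 1.767 g
folic acid: 9.92 µmol/L × 441.4 g/mol × 3.24 L ÷ 1000 = 14.187 mg
sucrose: 25 mmol/L × 342.3 g/mol × 3.24 L ÷ 1000 = 27.726 g
L-leucine: 0.519 g/L × 3.24 L = 1.682 g
sodium bicarbonate: 3.1 g/L × 3.24 L = 10.044 g
sorbitol: 14.1 mmol/L × 182.17 g/mol × 3.24 L ÷ 1000 = 8.322 g

calcium chloride dihydrate 1.767 g; folic acid 14.187 mg; sucrose 27.726 g; L-leucine 1.682 g; sodium bicarbonate 10.044 g; sorbitol 8.322 g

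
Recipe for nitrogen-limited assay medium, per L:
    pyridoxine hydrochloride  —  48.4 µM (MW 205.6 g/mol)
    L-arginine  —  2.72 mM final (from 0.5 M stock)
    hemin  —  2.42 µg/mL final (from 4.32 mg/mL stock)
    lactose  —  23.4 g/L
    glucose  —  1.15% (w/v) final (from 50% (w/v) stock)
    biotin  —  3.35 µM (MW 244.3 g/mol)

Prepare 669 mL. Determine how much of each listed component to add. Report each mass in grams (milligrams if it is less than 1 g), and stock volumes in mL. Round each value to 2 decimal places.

Target volume = 669 mL = 0.669 L.
pyridoxine hydrochloride: 48.4 µmol/L × 205.6 g/mol × 0.669 L ÷ 1000 = 6.66 mg
L-arginine: dilute stock: 2.72 mM × 669 mL ÷ 500 mM = 3.64 mL
hemin: dilute stock: 2.42 µg/mL × 669 mL ÷ 4320 µg/mL = 0.37 mL
lactose: 23.4 g/L × 0.669 L = 15.65 g
glucose: V = C2·V2/C1 = 1.15% ÷ 50% × 669 mL = 15.39 mL
biotin: 3.35 µmol/L × 244.3 g/mol × 0.669 L ÷ 1000 = 0.55 mg

pyridoxine hydrochloride 6.66 mg; L-arginine 3.64 mL; hemin 0.37 mL; lactose 15.65 g; glucose 15.39 mL; biotin 0.55 mg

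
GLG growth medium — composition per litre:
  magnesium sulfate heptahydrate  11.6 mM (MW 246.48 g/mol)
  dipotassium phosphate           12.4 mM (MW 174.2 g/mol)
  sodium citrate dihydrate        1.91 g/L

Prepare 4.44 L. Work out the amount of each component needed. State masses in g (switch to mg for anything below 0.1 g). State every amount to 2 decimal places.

Scale factor relative to 1 L: 4.44.
magnesium sulfate heptahydrate: 11.6 mmol/L × 246.48 g/mol × 4.44 L ÷ 1000 = 12.69 g
dipotassium phosphate: 12.4 mmol/L × 174.2 g/mol × 4.44 L ÷ 1000 = 9.59 g
sodium citrate dihydrate: 1.91 g/L × 4.44 L = 8.48 g

magnesium sulfate heptahydrate 12.69 g; dipotassium phosphate 9.59 g; sodium citrate dihydrate 8.48 g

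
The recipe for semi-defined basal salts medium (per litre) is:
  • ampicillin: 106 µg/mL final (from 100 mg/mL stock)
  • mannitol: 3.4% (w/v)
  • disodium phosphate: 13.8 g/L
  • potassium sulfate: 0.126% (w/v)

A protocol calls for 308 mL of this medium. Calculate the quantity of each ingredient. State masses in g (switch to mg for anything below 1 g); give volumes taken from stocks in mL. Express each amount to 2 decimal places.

ampicillin 0.33 mL; mannitol 10.47 g; disodium phosphate 4.25 g; potassium sulfate 388.08 mg

Target volume = 308 mL = 0.308 L.
ampicillin: dilute stock: 106 µg/mL × 308 mL ÷ 100000 µg/mL = 0.33 mL
mannitol: 3.4% w/v = 34 g/L → 34 × 0.308 L = 10.47 g
disodium phosphate: 13.8 g/L × 0.308 L = 4.25 g
potassium sulfate: 0.126% w/v = 1.26 g/L → 1.26 × 0.308 L = 0.38808 g = 388.08 mg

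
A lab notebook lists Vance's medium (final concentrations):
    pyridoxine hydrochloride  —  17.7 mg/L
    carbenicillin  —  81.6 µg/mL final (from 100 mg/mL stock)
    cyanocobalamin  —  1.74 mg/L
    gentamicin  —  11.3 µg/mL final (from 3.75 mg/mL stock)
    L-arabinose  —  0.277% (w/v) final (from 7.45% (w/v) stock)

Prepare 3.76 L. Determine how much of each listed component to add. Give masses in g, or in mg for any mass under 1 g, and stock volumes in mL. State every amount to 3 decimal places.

Scale factor relative to 1 L: 3.76.
pyridoxine hydrochloride: 17.7 mg/L × 3.76 L = 66.552 mg
carbenicillin: dilute stock: 81.6 µg/mL × 3760 mL ÷ 100000 µg/mL = 3.068 mL
cyanocobalamin: 1.74 mg/L × 3.76 L = 6.542 mg
gentamicin: dilute stock: 11.3 µg/mL × 3760 mL ÷ 3750 µg/mL = 11.330 mL
L-arabinose: V = C2·V2/C1 = 0.277% ÷ 7.45% × 3760 mL = 139.801 mL

pyridoxine hydrochloride 66.552 mg; carbenicillin 3.068 mL; cyanocobalamin 6.542 mg; gentamicin 11.330 mL; L-arabinose 139.801 mL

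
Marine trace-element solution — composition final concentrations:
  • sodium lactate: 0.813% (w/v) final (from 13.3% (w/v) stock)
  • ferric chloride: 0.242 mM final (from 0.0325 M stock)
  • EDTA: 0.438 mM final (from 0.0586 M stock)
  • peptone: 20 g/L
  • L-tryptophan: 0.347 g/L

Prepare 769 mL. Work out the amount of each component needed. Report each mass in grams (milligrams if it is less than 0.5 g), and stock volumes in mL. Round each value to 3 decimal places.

sodium lactate 47.007 mL; ferric chloride 5.726 mL; EDTA 5.748 mL; peptone 15.380 g; L-tryptophan 266.843 mg

Target volume = 769 mL = 0.769 L.
sodium lactate: V = C2·V2/C1 = 0.813% ÷ 13.3% × 769 mL = 47.007 mL
ferric chloride: dilute stock: 0.242 mM × 769 mL ÷ 32.5 mM = 5.726 mL
EDTA: dilute stock: 0.438 mM × 769 mL ÷ 58.6 mM = 5.748 mL
peptone: 20 g/L × 0.769 L = 15.380 g
L-tryptophan: 0.347 g/L × 0.769 L = 0.266843 g = 266.843 mg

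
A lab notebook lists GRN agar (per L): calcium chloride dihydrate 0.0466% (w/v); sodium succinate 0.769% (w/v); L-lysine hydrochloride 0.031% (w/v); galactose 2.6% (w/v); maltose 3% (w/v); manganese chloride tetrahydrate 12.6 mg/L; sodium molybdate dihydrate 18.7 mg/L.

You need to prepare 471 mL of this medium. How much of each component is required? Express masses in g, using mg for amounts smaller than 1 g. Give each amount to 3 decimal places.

Scale factor relative to 1 L: 0.471.
calcium chloride dihydrate: 0.0466 g per 100 mL × 471 mL ÷ 100 = 0.219486 g = 219.486 mg
sodium succinate: 0.769% w/v = 7.69 g/L → 7.69 × 0.471 L = 3.622 g
L-lysine hydrochloride: 0.031% w/v = 0.31 g/L → 0.31 × 0.471 L = 0.14601 g = 146.010 mg
galactose: 2.6 g per 100 mL × 471 mL ÷ 100 = 12.246 g
maltose: 3% w/v = 30 g/L → 30 × 0.471 L = 14.130 g
manganese chloride tetrahydrate: 12.6 mg/L × 0.471 L = 5.935 mg
sodium molybdate dihydrate: 18.7 mg/L × 0.471 L = 8.808 mg

calcium chloride dihydrate 219.486 mg; sodium succinate 3.622 g; L-lysine hydrochloride 146.010 mg; galactose 12.246 g; maltose 14.130 g; manganese chloride tetrahydrate 5.935 mg; sodium molybdate dihydrate 8.808 mg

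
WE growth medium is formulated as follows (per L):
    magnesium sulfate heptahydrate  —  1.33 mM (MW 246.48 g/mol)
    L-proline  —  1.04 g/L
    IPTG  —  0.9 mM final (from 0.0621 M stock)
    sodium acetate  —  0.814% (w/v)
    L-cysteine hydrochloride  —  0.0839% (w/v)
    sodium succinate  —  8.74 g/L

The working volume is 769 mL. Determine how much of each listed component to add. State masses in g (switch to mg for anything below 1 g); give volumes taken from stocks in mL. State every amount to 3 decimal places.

magnesium sulfate heptahydrate 252.092 mg; L-proline 799.760 mg; IPTG 11.145 mL; sodium acetate 6.260 g; L-cysteine hydrochloride 645.191 mg; sodium succinate 6.721 g

Scale factor relative to 1 L: 0.769.
magnesium sulfate heptahydrate: 1.33 mmol/L × 246.48 mg/mmol × 0.769 L = 252.092 mg
L-proline: 1.04 g/L × 0.769 L = 0.79976 g = 799.760 mg
IPTG: C1V1 = C2V2 → 0.9 mM × 769 mL ÷ 62.1 mM = 11.145 mL
sodium acetate: 0.814% w/v = 8.14 g/L → 8.14 × 0.769 L = 6.260 g
L-cysteine hydrochloride: 0.0839% w/v = 0.839 g/L → 0.839 × 0.769 L = 0.645191 g = 645.191 mg
sodium succinate: 8.74 g/L × 0.769 L = 6.721 g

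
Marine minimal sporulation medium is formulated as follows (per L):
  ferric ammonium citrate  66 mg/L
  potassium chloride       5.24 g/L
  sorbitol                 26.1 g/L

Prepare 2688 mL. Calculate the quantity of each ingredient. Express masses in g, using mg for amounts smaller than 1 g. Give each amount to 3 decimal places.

Target volume = 2688 mL = 2.688 L.
ferric ammonium citrate: 66 mg/L × 2.688 L = 177.408 mg
potassium chloride: 5.24 g/L × 2.688 L = 14.085 g
sorbitol: 26.1 g/L × 2.688 L = 70.157 g

ferric ammonium citrate 177.408 mg; potassium chloride 14.085 g; sorbitol 70.157 g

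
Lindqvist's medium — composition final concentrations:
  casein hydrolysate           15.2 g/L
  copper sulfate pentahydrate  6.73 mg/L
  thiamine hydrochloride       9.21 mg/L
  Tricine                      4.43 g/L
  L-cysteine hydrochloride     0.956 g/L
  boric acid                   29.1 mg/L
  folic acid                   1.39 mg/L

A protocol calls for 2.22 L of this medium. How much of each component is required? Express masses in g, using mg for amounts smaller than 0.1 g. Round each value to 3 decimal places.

Working volume: 2.22 L.
casein hydrolysate: 15.2 g/L × 2.22 L = 33.744 g
copper sulfate pentahydrate: 6.73 mg/L × 2.22 L = 14.941 mg
thiamine hydrochloride: 9.21 mg/L × 2.22 L = 20.446 mg
Tricine: 4.43 g/L × 2.22 L = 9.835 g
L-cysteine hydrochloride: 0.956 g/L × 2.22 L = 2.122 g
boric acid: 29.1 mg/L × 2.22 L = 64.602 mg
folic acid: 1.39 mg/L × 2.22 L = 3.086 mg

casein hydrolysate 33.744 g; copper sulfate pentahydrate 14.941 mg; thiamine hydrochloride 20.446 mg; Tricine 9.835 g; L-cysteine hydrochloride 2.122 g; boric acid 64.602 mg; folic acid 3.086 mg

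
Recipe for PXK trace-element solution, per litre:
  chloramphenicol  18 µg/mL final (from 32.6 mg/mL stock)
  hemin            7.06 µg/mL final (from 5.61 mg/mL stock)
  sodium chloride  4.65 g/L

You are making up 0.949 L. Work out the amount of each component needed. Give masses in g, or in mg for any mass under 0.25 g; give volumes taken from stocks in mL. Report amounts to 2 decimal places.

Working volume: 0.949 L.
chloramphenicol: dilute stock: 18 µg/mL × 949 mL ÷ 32600 µg/mL = 0.52 mL
hemin: V = C2·V2/C1 = 7.06 µg/mL × 949 mL ÷ 5610 µg/mL = 1.19 mL
sodium chloride: 4.65 g/L × 0.949 L = 4.41 g

chloramphenicol 0.52 mL; hemin 1.19 mL; sodium chloride 4.41 g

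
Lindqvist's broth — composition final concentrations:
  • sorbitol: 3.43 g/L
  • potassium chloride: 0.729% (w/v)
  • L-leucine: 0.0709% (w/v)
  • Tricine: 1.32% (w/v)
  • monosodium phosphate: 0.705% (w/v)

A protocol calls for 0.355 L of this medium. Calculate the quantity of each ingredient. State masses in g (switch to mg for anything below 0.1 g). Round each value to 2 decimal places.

Scale factor relative to 1 L: 0.355.
sorbitol: 3.43 g/L × 0.355 L = 1.22 g
potassium chloride: 0.729% w/v = 7.29 g/L → 7.29 × 0.355 L = 2.59 g
L-leucine: 0.0709 g per 100 mL × 355 mL ÷ 100 = 0.25 g
Tricine: 1.32 g per 100 mL × 355 mL ÷ 100 = 4.69 g
monosodium phosphate: 0.705 g per 100 mL × 355 mL ÷ 100 = 2.50 g

sorbitol 1.22 g; potassium chloride 2.59 g; L-leucine 0.25 g; Tricine 4.69 g; monosodium phosphate 2.50 g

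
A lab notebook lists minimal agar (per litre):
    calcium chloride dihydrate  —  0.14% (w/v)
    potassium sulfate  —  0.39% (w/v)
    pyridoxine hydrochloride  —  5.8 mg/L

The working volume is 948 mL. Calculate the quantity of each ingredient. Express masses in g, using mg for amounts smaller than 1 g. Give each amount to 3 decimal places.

calcium chloride dihydrate 1.327 g; potassium sulfate 3.697 g; pyridoxine hydrochloride 5.498 mg

Target volume = 948 mL = 0.948 L.
calcium chloride dihydrate: 0.14 g per 100 mL × 948 mL ÷ 100 = 1.327 g
potassium sulfate: 0.39 g per 100 mL × 948 mL ÷ 100 = 3.697 g
pyridoxine hydrochloride: 5.8 mg/L × 0.948 L = 5.498 mg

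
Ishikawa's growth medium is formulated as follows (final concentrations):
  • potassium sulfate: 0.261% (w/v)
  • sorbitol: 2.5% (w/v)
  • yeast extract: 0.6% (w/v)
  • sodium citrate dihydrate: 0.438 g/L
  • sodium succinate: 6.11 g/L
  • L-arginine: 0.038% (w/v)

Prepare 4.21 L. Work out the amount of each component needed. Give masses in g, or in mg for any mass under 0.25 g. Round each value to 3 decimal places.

potassium sulfate 10.988 g; sorbitol 105.250 g; yeast extract 25.260 g; sodium citrate dihydrate 1.844 g; sodium succinate 25.723 g; L-arginine 1.600 g

Working volume: 4.21 L.
potassium sulfate: 0.261 g per 100 mL × 4210 mL ÷ 100 = 10.988 g
sorbitol: 2.5 g per 100 mL × 4210 mL ÷ 100 = 105.250 g
yeast extract: 0.6 g per 100 mL × 4210 mL ÷ 100 = 25.260 g
sodium citrate dihydrate: 0.438 g/L × 4.21 L = 1.844 g
sodium succinate: 6.11 g/L × 4.21 L = 25.723 g
L-arginine: 0.038 g per 100 mL × 4210 mL ÷ 100 = 1.600 g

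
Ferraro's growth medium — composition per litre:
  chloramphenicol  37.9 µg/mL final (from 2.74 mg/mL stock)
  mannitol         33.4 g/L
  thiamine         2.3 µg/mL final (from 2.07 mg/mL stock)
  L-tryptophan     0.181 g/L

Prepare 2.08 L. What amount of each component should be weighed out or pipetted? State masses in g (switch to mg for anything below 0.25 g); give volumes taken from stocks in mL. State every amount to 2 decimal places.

chloramphenicol 28.77 mL; mannitol 69.47 g; thiamine 2.31 mL; L-tryptophan 0.38 g

Working volume: 2.08 L.
chloramphenicol: C1V1 = C2V2 → 37.9 µg/mL × 2080 mL ÷ 2740 µg/mL = 28.77 mL
mannitol: 33.4 g/L × 2.08 L = 69.47 g
thiamine: V = C2·V2/C1 = 2.3 µg/mL × 2080 mL ÷ 2070 µg/mL = 2.31 mL
L-tryptophan: 0.181 g/L × 2.08 L = 0.38 g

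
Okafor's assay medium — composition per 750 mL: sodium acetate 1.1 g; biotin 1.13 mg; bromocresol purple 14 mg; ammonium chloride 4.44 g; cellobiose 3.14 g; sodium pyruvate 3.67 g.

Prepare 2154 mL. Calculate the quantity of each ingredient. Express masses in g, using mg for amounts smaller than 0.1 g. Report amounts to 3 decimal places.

sodium acetate 3.159 g; biotin 3.245 mg; bromocresol purple 40.208 mg; ammonium chloride 12.752 g; cellobiose 9.018 g; sodium pyruvate 10.540 g

Scale factor = 2154 mL / 750 mL = 2.872.
sodium acetate: 1.1 g × (2154 mL / 750 mL) = 3.159 g
biotin: 1.13 mg × (2154 mL / 750 mL) = 3.245 mg
bromocresol purple: 14 mg × (2154 mL / 750 mL) = 40.208 mg
ammonium chloride: 4.44 g × (2154 mL / 750 mL) = 12.752 g
cellobiose: 3.14 g × (2154 mL / 750 mL) = 9.018 g
sodium pyruvate: 3.67 g × (2154 mL / 750 mL) = 10.540 g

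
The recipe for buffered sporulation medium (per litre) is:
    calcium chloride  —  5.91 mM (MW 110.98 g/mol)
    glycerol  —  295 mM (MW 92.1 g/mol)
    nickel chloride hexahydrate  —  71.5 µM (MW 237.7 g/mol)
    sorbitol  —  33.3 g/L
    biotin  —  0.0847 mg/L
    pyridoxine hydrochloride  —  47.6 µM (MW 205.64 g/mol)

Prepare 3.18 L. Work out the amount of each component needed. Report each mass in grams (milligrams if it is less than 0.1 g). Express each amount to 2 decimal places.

calcium chloride 2.09 g; glycerol 86.40 g; nickel chloride hexahydrate 54.05 mg; sorbitol 105.89 g; biotin 0.27 mg; pyridoxine hydrochloride 31.13 mg

Scale factor relative to 1 L: 3.18.
calcium chloride: 5.91 mmol/L × 110.98 g/mol × 3.18 L ÷ 1000 = 2.09 g
glycerol: 295 mmol/L × 92.1 g/mol × 3.18 L ÷ 1000 = 86.40 g
nickel chloride hexahydrate: 71.5 µmol/L × 237.7 g/mol × 3.18 L ÷ 1000 = 54.05 mg
sorbitol: 33.3 g/L × 3.18 L = 105.89 g
biotin: 0.0847 mg/L × 3.18 L = 0.27 mg
pyridoxine hydrochloride: 47.6 µmol/L × 205.64 g/mol × 3.18 L ÷ 1000 = 31.13 mg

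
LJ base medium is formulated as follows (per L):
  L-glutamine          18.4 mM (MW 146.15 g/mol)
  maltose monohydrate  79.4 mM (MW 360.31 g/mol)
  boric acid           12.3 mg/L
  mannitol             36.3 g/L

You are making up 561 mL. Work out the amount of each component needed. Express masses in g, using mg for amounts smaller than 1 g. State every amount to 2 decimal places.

L-glutamine 1.51 g; maltose monohydrate 16.05 g; boric acid 6.90 mg; mannitol 20.36 g

Scale factor relative to 1 L: 0.561.
L-glutamine: 18.4 mmol/L × 146.15 g/mol × 0.561 L ÷ 1000 = 1.51 g
maltose monohydrate: 79.4 mmol/L × 360.31 g/mol × 0.561 L ÷ 1000 = 16.05 g
boric acid: 12.3 mg/L × 0.561 L = 6.90 mg
mannitol: 36.3 g/L × 0.561 L = 20.36 g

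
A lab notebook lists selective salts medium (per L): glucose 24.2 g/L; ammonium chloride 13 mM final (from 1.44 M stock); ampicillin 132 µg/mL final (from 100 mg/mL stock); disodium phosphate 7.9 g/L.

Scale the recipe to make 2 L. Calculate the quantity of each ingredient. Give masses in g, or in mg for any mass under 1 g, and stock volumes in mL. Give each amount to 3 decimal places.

glucose 48.400 g; ammonium chloride 18.056 mL; ampicillin 2.640 mL; disodium phosphate 15.800 g

Working volume: 2 L.
glucose: 24.2 g/L × 2 L = 48.400 g
ammonium chloride: C1V1 = C2V2 → 13 mM × 2000 mL ÷ 1440 mM = 18.056 mL
ampicillin: V = C2·V2/C1 = 132 µg/mL × 2000 mL ÷ 100000 µg/mL = 2.640 mL
disodium phosphate: 7.9 g/L × 2 L = 15.800 g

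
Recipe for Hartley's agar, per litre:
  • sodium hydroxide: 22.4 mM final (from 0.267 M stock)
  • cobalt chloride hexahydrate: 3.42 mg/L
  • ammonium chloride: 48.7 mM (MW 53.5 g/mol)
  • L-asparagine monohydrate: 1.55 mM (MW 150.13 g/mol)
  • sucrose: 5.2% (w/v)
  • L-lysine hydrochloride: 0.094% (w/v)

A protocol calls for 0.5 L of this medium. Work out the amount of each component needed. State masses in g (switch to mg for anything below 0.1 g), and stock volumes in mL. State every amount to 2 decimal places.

sodium hydroxide 41.95 mL; cobalt chloride hexahydrate 1.71 mg; ammonium chloride 1.30 g; L-asparagine monohydrate 0.12 g; sucrose 26.00 g; L-lysine hydrochloride 0.47 g

Scale factor relative to 1 L: 0.5.
sodium hydroxide: V = C2·V2/C1 = 22.4 mM × 500 mL ÷ 267 mM = 41.95 mL
cobalt chloride hexahydrate: 3.42 mg/L × 0.5 L = 1.71 mg
ammonium chloride: 48.7 mmol/L × 53.5 g/mol × 0.5 L ÷ 1000 = 1.30 g
L-asparagine monohydrate: 1.55 mmol/L × 150.13 g/mol × 0.5 L ÷ 1000 = 0.12 g
sucrose: 5.2% w/v = 52 g/L → 52 × 0.5 L = 26.00 g
L-lysine hydrochloride: 0.094 g per 100 mL × 500 mL ÷ 100 = 0.47 g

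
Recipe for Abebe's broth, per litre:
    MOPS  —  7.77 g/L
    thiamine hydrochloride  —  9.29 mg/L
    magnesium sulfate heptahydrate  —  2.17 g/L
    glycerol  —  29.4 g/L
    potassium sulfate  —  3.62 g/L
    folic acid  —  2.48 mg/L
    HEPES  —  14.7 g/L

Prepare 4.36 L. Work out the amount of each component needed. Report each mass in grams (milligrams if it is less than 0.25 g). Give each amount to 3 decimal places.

Working volume: 4.36 L.
MOPS: 7.77 g/L × 4.36 L = 33.877 g
thiamine hydrochloride: 9.29 mg/L × 4.36 L = 40.504 mg
magnesium sulfate heptahydrate: 2.17 g/L × 4.36 L = 9.461 g
glycerol: 29.4 g/L × 4.36 L = 128.184 g
potassium sulfate: 3.62 g/L × 4.36 L = 15.783 g
folic acid: 2.48 mg/L × 4.36 L = 10.813 mg
HEPES: 14.7 g/L × 4.36 L = 64.092 g

MOPS 33.877 g; thiamine hydrochloride 40.504 mg; magnesium sulfate heptahydrate 9.461 g; glycerol 128.184 g; potassium sulfate 15.783 g; folic acid 10.813 mg; HEPES 64.092 g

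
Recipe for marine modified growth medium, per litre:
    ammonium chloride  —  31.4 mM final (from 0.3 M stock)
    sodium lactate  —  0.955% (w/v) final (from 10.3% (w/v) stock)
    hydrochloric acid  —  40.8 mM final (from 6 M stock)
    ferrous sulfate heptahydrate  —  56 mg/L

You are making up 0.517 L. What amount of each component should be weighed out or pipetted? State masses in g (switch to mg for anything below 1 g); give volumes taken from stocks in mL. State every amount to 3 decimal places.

ammonium chloride 54.113 mL; sodium lactate 47.935 mL; hydrochloric acid 3.516 mL; ferrous sulfate heptahydrate 28.952 mg

Scale factor relative to 1 L: 0.517.
ammonium chloride: V = C2·V2/C1 = 31.4 mM × 517 mL ÷ 300 mM = 54.113 mL
sodium lactate: V = C2·V2/C1 = 0.955% ÷ 10.3% × 517 mL = 47.935 mL
hydrochloric acid: C1V1 = C2V2 → 40.8 mM × 517 mL ÷ 6000 mM = 3.516 mL
ferrous sulfate heptahydrate: 56 mg/L × 0.517 L = 28.952 mg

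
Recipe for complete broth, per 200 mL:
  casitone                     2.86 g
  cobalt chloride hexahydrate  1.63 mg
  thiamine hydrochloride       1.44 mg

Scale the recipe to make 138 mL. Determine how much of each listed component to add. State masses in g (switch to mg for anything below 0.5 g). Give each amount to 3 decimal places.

Scale factor = 138 mL / 200 mL = 0.69.
casitone: 2.86 g × (138 mL / 200 mL) = 1.973 g
cobalt chloride hexahydrate: 1.63 mg × (138 mL / 200 mL) = 1.125 mg
thiamine hydrochloride: 1.44 mg × (138 mL / 200 mL) = 0.994 mg

casitone 1.973 g; cobalt chloride hexahydrate 1.125 mg; thiamine hydrochloride 0.994 mg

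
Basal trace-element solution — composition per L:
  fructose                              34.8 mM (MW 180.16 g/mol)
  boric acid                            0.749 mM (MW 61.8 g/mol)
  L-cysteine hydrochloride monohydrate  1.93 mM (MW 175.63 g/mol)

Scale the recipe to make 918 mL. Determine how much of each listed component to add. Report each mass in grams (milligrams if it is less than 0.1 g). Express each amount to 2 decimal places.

fructose 5.76 g; boric acid 42.49 mg; L-cysteine hydrochloride monohydrate 0.31 g

Working volume: 918 mL = 0.918 L.
fructose: 34.8 mmol/L × 180.16 g/mol × 0.918 L ÷ 1000 = 5.76 g
boric acid: 0.749 mmol/L × 61.8 mg/mmol × 0.918 L = 42.49 mg
L-cysteine hydrochloride monohydrate: 1.93 mmol/L × 175.63 g/mol × 0.918 L ÷ 1000 = 0.31 g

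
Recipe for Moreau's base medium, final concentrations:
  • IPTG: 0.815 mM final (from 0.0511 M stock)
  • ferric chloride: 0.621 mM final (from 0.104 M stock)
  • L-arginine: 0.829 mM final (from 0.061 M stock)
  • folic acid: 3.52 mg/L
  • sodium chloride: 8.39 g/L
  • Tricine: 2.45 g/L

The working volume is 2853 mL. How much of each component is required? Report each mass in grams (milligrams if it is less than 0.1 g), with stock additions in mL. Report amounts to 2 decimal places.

IPTG 45.50 mL; ferric chloride 17.04 mL; L-arginine 38.77 mL; folic acid 10.04 mg; sodium chloride 23.94 g; Tricine 6.99 g

Working volume: 2853 mL = 2.853 L.
IPTG: C1V1 = C2V2 → 0.815 mM × 2853 mL ÷ 51.1 mM = 45.50 mL
ferric chloride: V = C2·V2/C1 = 0.621 mM × 2853 mL ÷ 104 mM = 17.04 mL
L-arginine: dilute stock: 0.829 mM × 2853 mL ÷ 61 mM = 38.77 mL
folic acid: 3.52 mg/L × 2.853 L = 10.04 mg
sodium chloride: 8.39 g/L × 2.853 L = 23.94 g
Tricine: 2.45 g/L × 2.853 L = 6.99 g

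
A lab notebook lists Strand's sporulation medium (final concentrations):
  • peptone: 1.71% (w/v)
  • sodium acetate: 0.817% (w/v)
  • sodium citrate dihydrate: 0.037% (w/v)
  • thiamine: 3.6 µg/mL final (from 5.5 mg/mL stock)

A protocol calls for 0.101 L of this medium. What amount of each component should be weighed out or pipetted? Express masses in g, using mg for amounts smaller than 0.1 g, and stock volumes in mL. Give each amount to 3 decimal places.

Working volume: 0.101 L.
peptone: 1.71 g per 100 mL × 101 mL ÷ 100 = 1.727 g
sodium acetate: 0.817% w/v = 8.17 g/L → 8.17 × 0.101 L = 0.825 g
sodium citrate dihydrate: 0.037 g per 100 mL × 101 mL ÷ 100 = 0.03737 g = 37.370 mg
thiamine: dilute stock: 3.6 µg/mL × 101 mL ÷ 5500 µg/mL = 0.066 mL

peptone 1.727 g; sodium acetate 0.825 g; sodium citrate dihydrate 37.370 mg; thiamine 0.066 mL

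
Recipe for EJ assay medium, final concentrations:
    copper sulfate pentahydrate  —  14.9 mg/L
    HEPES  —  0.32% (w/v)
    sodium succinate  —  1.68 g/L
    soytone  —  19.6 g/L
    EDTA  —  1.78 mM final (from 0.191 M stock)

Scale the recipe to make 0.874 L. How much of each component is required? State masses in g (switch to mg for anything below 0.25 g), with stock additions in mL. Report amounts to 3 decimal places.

copper sulfate pentahydrate 13.023 mg; HEPES 2.797 g; sodium succinate 1.468 g; soytone 17.130 g; EDTA 8.145 mL

Scale factor relative to 1 L: 0.874.
copper sulfate pentahydrate: 14.9 mg/L × 0.874 L = 13.023 mg
HEPES: 0.32 g per 100 mL × 874 mL ÷ 100 = 2.797 g
sodium succinate: 1.68 g/L × 0.874 L = 1.468 g
soytone: 19.6 g/L × 0.874 L = 17.130 g
EDTA: dilute stock: 1.78 mM × 874 mL ÷ 191 mM = 8.145 mL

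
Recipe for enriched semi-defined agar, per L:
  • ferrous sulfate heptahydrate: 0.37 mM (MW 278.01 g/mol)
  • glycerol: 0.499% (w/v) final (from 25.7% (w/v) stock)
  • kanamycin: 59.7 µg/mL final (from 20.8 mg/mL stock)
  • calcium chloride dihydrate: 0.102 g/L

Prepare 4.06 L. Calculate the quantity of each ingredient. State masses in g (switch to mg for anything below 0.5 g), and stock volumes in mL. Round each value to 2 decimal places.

ferrous sulfate heptahydrate 417.63 mg; glycerol 78.83 mL; kanamycin 11.65 mL; calcium chloride dihydrate 414.12 mg

Working volume: 4.06 L.
ferrous sulfate heptahydrate: 0.37 mmol/L × 278.01 mg/mmol × 4.06 L = 417.63 mg
glycerol: V = C2·V2/C1 = 0.499% ÷ 25.7% × 4060 mL = 78.83 mL
kanamycin: V = C2·V2/C1 = 59.7 µg/mL × 4060 mL ÷ 20800 µg/mL = 11.65 mL
calcium chloride dihydrate: 0.102 g/L × 4.06 L = 0.41412 g = 414.12 mg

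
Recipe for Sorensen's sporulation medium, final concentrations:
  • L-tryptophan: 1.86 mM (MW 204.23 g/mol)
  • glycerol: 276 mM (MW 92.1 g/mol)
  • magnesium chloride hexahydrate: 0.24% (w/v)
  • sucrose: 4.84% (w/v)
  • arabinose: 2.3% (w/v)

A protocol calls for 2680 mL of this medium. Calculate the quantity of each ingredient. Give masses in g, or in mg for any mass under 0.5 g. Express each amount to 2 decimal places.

Target volume = 2680 mL = 2.68 L.
L-tryptophan: 1.86 mmol/L × 204.23 g/mol × 2.68 L ÷ 1000 = 1.02 g
glycerol: 276 mmol/L × 92.1 g/mol × 2.68 L ÷ 1000 = 68.12 g
magnesium chloride hexahydrate: 0.24% w/v = 2.4 g/L → 2.4 × 2.68 L = 6.43 g
sucrose: 4.84 g per 100 mL × 2680 mL ÷ 100 = 129.71 g
arabinose: 2.3% w/v = 23 g/L → 23 × 2.68 L = 61.64 g

L-tryptophan 1.02 g; glycerol 68.12 g; magnesium chloride hexahydrate 6.43 g; sucrose 129.71 g; arabinose 61.64 g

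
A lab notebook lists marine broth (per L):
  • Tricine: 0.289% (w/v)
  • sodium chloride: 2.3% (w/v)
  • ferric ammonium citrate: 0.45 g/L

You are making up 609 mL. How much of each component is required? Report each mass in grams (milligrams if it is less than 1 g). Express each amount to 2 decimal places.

Scale factor relative to 1 L: 0.609.
Tricine: 0.289 g per 100 mL × 609 mL ÷ 100 = 1.76 g
sodium chloride: 2.3 g per 100 mL × 609 mL ÷ 100 = 14.01 g
ferric ammonium citrate: 0.45 g/L × 0.609 L = 0.27405 g = 274.05 mg

Tricine 1.76 g; sodium chloride 14.01 g; ferric ammonium citrate 274.05 mg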